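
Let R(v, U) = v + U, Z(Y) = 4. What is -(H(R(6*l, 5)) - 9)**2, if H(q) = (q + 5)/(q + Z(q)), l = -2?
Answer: -625/9 ≈ -69.444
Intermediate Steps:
R(v, U) = U + v
H(q) = (5 + q)/(4 + q) (H(q) = (q + 5)/(q + 4) = (5 + q)/(4 + q))
-(H(R(6*l, 5)) - 9)**2 = -((5 + (5 + 6*(-2)))/(4 + (5 + 6*(-2))) - 9)**2 = -((5 + (5 - 12))/(4 + (5 - 12)) - 9)**2 = -((5 - 7)/(4 - 7) - 9)**2 = -(-2/(-3) - 9)**2 = -(-1/3*(-2) - 9)**2 = -(2/3 - 9)**2 = -(-25/3)**2 = -1*625/9 = -625/9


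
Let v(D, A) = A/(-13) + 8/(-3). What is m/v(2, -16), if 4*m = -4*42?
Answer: 117/4 ≈ 29.250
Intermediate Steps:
m = -42 (m = (-4*42)/4 = (¼)*(-168) = -42)
v(D, A) = -8/3 - A/13 (v(D, A) = A*(-1/13) + 8*(-⅓) = -A/13 - 8/3 = -8/3 - A/13)
m/v(2, -16) = -42/(-8/3 - 1/13*(-16)) = -42/(-8/3 + 16/13) = -42/(-56/39) = -42*(-39/56) = 117/4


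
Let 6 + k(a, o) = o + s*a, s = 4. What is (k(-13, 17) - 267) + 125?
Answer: -183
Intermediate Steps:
k(a, o) = -6 + o + 4*a (k(a, o) = -6 + (o + 4*a) = -6 + o + 4*a)
(k(-13, 17) - 267) + 125 = ((-6 + 17 + 4*(-13)) - 267) + 125 = ((-6 + 17 - 52) - 267) + 125 = (-41 - 267) + 125 = -308 + 125 = -183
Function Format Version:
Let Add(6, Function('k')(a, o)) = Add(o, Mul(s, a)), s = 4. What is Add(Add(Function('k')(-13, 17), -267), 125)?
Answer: -183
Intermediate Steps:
Function('k')(a, o) = Add(-6, o, Mul(4, a)) (Function('k')(a, o) = Add(-6, Add(o, Mul(4, a))) = Add(-6, o, Mul(4, a)))
Add(Add(Function('k')(-13, 17), -267), 125) = Add(Add(Add(-6, 17, Mul(4, -13)), -267), 125) = Add(Add(Add(-6, 17, -52), -267), 125) = Add(Add(-41, -267), 125) = Add(-308, 125) = -183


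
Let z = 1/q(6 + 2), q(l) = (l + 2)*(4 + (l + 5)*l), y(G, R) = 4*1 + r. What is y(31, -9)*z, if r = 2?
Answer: 1/180 ≈ 0.0055556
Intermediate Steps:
y(G, R) = 6 (y(G, R) = 4*1 + 2 = 4 + 2 = 6)
q(l) = (2 + l)*(4 + l*(5 + l)) (q(l) = (2 + l)*(4 + (5 + l)*l) = (2 + l)*(4 + l*(5 + l)))
z = 1/1080 (z = 1/(8 + (6 + 2)³ + 7*(6 + 2)² + 14*(6 + 2)) = 1/(8 + 8³ + 7*8² + 14*8) = 1/(8 + 512 + 7*64 + 112) = 1/(8 + 512 + 448 + 112) = 1/1080 ≈ 0.00092593)
y(31, -9)*z = 6*(1/1080) = 1/180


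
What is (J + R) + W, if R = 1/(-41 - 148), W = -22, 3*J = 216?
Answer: 9449/189 ≈ 49.995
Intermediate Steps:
J = 72 (J = (⅓)*216 = 72)
R = -1/189 (R = 1/(-189) = -1/189 ≈ -0.0052910)
(J + R) + W = (72 - 1/189) - 22 = 13607/189 - 22 = 9449/189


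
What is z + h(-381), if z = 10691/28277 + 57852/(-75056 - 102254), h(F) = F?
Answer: -954998052632/2506897435 ≈ -380.95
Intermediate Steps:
z = 129870103/2506897435 (z = 10691*(1/28277) + 57852/(-177310) = 10691/28277 + 57852*(-1/177310) = 10691/28277 - 28926/88655 = 129870103/2506897435 ≈ 0.051805)
z + h(-381) = 129870103/2506897435 - 381 = -954998052632/2506897435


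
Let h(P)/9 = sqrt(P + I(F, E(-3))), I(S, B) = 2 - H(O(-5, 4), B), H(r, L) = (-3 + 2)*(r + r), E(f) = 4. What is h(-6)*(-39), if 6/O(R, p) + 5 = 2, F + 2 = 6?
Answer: -702*I*sqrt(2) ≈ -992.78*I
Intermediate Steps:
F = 4 (F = -2 + 6 = 4)
O(R, p) = -2 (O(R, p) = 6/(-5 + 2) = 6/(-3) = 6*(-1/3) = -2)
H(r, L) = -2*r
I(S, B) = -2 (I(S, B) = 2 - (-2)*(-2) = 2 - 1*4 = 2 - 4 = -2)
h(P) = 9*sqrt(-2 + P) (h(P) = 9*sqrt(P - 2) = 9*sqrt(-2 + P))
h(-6)*(-39) = (9*sqrt(-2 - 6))*(-39) = (9*sqrt(-8))*(-39) = (9*(2*I*sqrt(2)))*(-39) = (18*I*sqrt(2))*(-39) = -702*I*sqrt(2)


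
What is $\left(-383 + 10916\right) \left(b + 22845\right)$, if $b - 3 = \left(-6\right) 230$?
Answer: $226122444$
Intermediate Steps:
$b = -1377$ ($b = 3 - 1380 = -1377$)
$\left(-383 + 10916\right) \left(b + 22845\right) = \left(-383 + 10916\right) \left(-1377 + 22845\right) = 10533 \cdot 21468 = 226122444$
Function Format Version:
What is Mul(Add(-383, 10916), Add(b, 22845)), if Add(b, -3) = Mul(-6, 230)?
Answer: 226122444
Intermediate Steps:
b = -1377 (b = Add(3, Mul(-6, 230)) = Add(3, -1380) = -1377)
Mul(Add(-383, 10916), Add(b, 22845)) = Mul(Add(-383, 10916), Add(-1377, 22845)) = Mul(10533, 21468) = 226122444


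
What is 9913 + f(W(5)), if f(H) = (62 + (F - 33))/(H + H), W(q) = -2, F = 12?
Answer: 39611/4 ≈ 9902.8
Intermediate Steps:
f(H) = 41/(2*H) (f(H) = (62 + (12 - 33))/(H + H) = (62 - 21)/((2*H)) = 41*(1/(2*H)) = 41/(2*H))
9913 + f(W(5)) = 9913 + (41/2)/(-2) = 9913 + (41/2)*(-½) = 9913 - 41/4 = 39611/4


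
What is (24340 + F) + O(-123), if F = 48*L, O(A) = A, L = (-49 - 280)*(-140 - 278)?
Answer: 6625273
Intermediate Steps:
L = 137522 (L = -329*(-418) = 137522)
F = 6601056 (F = 48*137522 = 6601056)
(24340 + F) + O(-123) = (24340 + 6601056) - 123 = 6625396 - 123 = 6625273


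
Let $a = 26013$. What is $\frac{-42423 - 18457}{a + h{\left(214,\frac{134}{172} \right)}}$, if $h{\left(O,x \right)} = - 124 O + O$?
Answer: $\frac{60880}{309} \approx 197.02$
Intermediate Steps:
$h{\left(O,x \right)} = - 123 O$
$\frac{-42423 - 18457}{a + h{\left(214,\frac{134}{172} \right)}} = \frac{-42423 - 18457}{26013 - 26322} = - \frac{60880}{26013 - 26322} = - \frac{60880}{-309} = \left(-60880\right) \left(- \frac{1}{309}\right) = \frac{60880}{309}$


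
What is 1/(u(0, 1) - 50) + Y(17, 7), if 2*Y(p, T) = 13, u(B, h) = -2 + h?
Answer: 661/102 ≈ 6.4804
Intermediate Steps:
Y(p, T) = 13/2 (Y(p, T) = (1/2)*13 = 13/2)
1/(u(0, 1) - 50) + Y(17, 7) = 1/((-2 + 1) - 50) + 13/2 = 1/(-1 - 50) + 13/2 = 1/(-51) + 13/2 = -1/51 + 13/2 = 661/102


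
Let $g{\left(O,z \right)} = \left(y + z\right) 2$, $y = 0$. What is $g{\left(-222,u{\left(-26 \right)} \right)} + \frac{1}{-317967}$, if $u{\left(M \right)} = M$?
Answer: $- \frac{16534285}{317967} \approx -52.0$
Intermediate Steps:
$g{\left(O,z \right)} = 2 z$ ($g{\left(O,z \right)} = \left(0 + z\right) 2 = z 2 = 2 z$)
$g{\left(-222,u{\left(-26 \right)} \right)} + \frac{1}{-317967} = 2 \left(-26\right) + \frac{1}{-317967} = -52 - \frac{1}{317967} = - \frac{16534285}{317967}$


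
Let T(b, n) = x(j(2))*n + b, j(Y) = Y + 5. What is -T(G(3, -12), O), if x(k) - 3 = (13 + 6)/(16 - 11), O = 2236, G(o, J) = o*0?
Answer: -76024/5 ≈ -15205.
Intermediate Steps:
G(o, J) = 0
j(Y) = 5 + Y
x(k) = 34/5 (x(k) = 3 + (13 + 6)/(16 - 11) = 3 + 19/5 = 34/5)
T(b, n) = b + 34*n/5 (T(b, n) = 34*n/5 + b = b + 34*n/5)
-T(G(3, -12), O) = -(0 + (34/5)*2236) = -(0 + 76024/5) = -1*76024/5 = -76024/5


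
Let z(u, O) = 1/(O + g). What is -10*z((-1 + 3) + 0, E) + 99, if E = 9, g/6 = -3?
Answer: 901/9 ≈ 100.11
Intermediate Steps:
g = -18 (g = 6*(-3) = -18)
z(u, O) = 1/(-18 + O) (z(u, O) = 1/(O - 18) = 1/(-18 + O))
-10*z((-1 + 3) + 0, E) + 99 = -10/(-18 + 9) + 99 = -10/(-9) + 99 = -10*(-⅑) + 99 = 10/9 + 99 = 901/9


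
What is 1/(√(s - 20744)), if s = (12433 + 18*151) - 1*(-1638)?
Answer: -I*√3955/3955 ≈ -0.015901*I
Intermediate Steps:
s = 16789 (s = (12433 + 2718) + 1638 = 15151 + 1638 = 16789)
1/(√(s - 20744)) = 1/(√(16789 - 20744)) = 1/(√(-3955)) = 1/(I*√3955) = -I*√3955/3955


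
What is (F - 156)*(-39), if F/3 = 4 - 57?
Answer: 12285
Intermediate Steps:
F = -159 (F = 3*(4 - 57) = 3*(-53) = -159)
(F - 156)*(-39) = (-159 - 156)*(-39) = -315*(-39) = 12285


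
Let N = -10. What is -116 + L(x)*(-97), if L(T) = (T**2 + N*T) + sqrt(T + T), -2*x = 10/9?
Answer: -55471/81 - 97*I*sqrt(10)/3 ≈ -684.83 - 102.25*I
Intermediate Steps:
x = -5/9 ≈ -0.55556
L(T) = T**2 - 10*T + sqrt(2)*sqrt(T) (L(T) = (T**2 - 10*T) + sqrt(T + T) = (T**2 - 10*T) + sqrt(2*T) = (T**2 - 10*T) + sqrt(2)*sqrt(T) = T**2 - 10*T + sqrt(2)*sqrt(T))
-116 + L(x)*(-97) = -116 + ((-5/9)**2 - 10*(-5/9) + sqrt(2)*sqrt(-5/9))*(-97) = -116 + (25/81 + 50/9 + sqrt(2)*(I*sqrt(5)/3))*(-97) = -116 + (25/81 + 50/9 + I*sqrt(10)/3)*(-97) = -116 + (475/81 + I*sqrt(10)/3)*(-97) = -116 + (-46075/81 - 97*I*sqrt(10)/3) = -55471/81 - 97*I*sqrt(10)/3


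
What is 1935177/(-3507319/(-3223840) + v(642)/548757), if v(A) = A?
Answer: 1141176951818845920/642245185921 ≈ 1.7769e+6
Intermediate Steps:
1935177/(-3507319/(-3223840) + v(642)/548757) = 1935177/(-3507319/(-3223840) + 642/548757) = 1935177/(-3507319*(-1/3223840) + 642*(1/548757)) = 1935177/(3507319/3223840 + 214/182919) = 1935177/(642245185921/589701588960) = 1935177*(589701588960/642245185921) = 1141176951818845920/642245185921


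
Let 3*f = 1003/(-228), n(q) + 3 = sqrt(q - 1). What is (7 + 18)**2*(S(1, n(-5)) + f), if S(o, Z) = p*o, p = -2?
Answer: -1481875/684 ≈ -2166.5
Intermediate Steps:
n(q) = -3 + sqrt(-1 + q) (n(q) = -3 + sqrt(q - 1) = -3 + sqrt(-1 + q))
S(o, Z) = -2*o
f = -1003/684 (f = (1003/(-228))/3 = (1003*(-1/228))/3 = (1/3)*(-1003/228) = -1003/684 ≈ -1.4664)
(7 + 18)**2*(S(1, n(-5)) + f) = (7 + 18)**2*(-2*1 - 1003/684) = 25**2*(-2 - 1003/684) = 625*(-2371/684) = -1481875/684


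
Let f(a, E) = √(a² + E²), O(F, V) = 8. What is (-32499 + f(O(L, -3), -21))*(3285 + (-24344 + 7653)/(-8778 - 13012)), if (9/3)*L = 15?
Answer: -2326825735659/21790 + 71596841*√505/21790 ≈ -1.0671e+8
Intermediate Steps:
L = 5 (L = (⅓)*15 = 5)
f(a, E) = √(E² + a²)
(-32499 + f(O(L, -3), -21))*(3285 + (-24344 + 7653)/(-8778 - 13012)) = (-32499 + √((-21)² + 8²))*(3285 + (-24344 + 7653)/(-8778 - 13012)) = (-32499 + √(441 + 64))*(3285 - 16691/(-21790)) = (-32499 + √505)*(3285 - 16691*(-1/21790)) = (-32499 + √505)*(3285 + 16691/21790) = (-32499 + √505)*(71596841/21790) = -2326825735659/21790 + 71596841*√505/21790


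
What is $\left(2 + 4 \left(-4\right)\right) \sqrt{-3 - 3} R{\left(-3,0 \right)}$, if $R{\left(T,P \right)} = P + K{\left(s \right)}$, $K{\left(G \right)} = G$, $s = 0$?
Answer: $0$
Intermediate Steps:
$R{\left(T,P \right)} = P$ ($R{\left(T,P \right)} = P + 0 = P$)
$\left(2 + 4 \left(-4\right)\right) \sqrt{-3 - 3} R{\left(-3,0 \right)} = \left(2 + 4 \left(-4\right)\right) \sqrt{-3 - 3} \cdot 0 = \left(2 - 16\right) \sqrt{-6} \cdot 0 = - 14 i \sqrt{6} \cdot 0 = 0$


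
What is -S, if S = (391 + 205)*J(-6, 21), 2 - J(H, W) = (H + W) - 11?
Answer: 1192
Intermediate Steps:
J(H, W) = 13 - H - W (J(H, W) = 2 - ((H + W) - 11) = 2 - (-11 + H + W) = 2 + (11 - H - W) = 13 - H - W)
S = -1192 (S = (391 + 205)*(13 - 1*(-6) - 1*21) = 596*(13 + 6 - 21) = 596*(-2) = -1192)
-S = -1*(-1192) = 1192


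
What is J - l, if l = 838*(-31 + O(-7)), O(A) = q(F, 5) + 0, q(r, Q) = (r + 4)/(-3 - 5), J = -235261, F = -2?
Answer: -418147/2 ≈ -2.0907e+5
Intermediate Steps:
q(r, Q) = -1/2 - r/8 (q(r, Q) = (4 + r)/(-8) = (4 + r)*(-1/8) = -1/2 - r/8)
O(A) = -1/4 (O(A) = (-1/2 - 1/8*(-2)) + 0 = (-1/2 + 1/4) + 0 = -1/4 + 0 = -1/4)
l = -52375/2 (l = 838*(-31 - 1/4) = 838*(-125/4) = -52375/2 ≈ -26188.)
J - l = -235261 - 1*(-52375/2) = -235261 + 52375/2 = -418147/2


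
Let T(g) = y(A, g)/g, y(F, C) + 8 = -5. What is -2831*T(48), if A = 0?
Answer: 36803/48 ≈ 766.73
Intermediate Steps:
y(F, C) = -13 (y(F, C) = -8 - 5 = -13)
T(g) = -13/g
-2831*T(48) = -(-36803)/48 = -2831*(-13/48) = 36803/48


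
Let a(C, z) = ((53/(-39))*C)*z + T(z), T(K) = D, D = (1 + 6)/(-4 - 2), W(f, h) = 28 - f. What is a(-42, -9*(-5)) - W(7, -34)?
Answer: 198611/78 ≈ 2546.3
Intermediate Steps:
D = -7/6 (D = 7/(-6) = 7*(-1/6) = -7/6 ≈ -1.1667)
T(K) = -7/6
a(C, z) = -7/6 - 53*C*z/39 (a(C, z) = ((53/(-39))*C)*z - 7/6 = ((53*(-1/39))*C)*z - 7/6 = (-53*C/39)*z - 7/6 = -53*C*z/39 - 7/6 = -7/6 - 53*C*z/39)
a(-42, -9*(-5)) - W(7, -34) = (-7/6 - 53/39*(-42)*(-9*(-5))) - (28 - 1*7) = (-7/6 - 53/39*(-42)*45) - (28 - 7) = (-7/6 + 33390/13) - 1*21 = 200249/78 - 21 = 198611/78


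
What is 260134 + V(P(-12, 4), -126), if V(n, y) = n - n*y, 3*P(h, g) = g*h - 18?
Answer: 257340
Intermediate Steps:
P(h, g) = -6 + g*h/3 (P(h, g) = (g*h - 18)/3 = (-18 + g*h)/3 = -6 + g*h/3)
V(n, y) = n - n*y
260134 + V(P(-12, 4), -126) = 260134 + (-6 + (⅓)*4*(-12))*(1 - 1*(-126)) = 260134 + (-6 - 16)*(1 + 126) = 260134 - 22*127 = 260134 - 2794 = 257340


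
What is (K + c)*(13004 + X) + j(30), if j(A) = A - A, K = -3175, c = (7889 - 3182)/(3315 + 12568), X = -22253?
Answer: 466369892682/15883 ≈ 2.9363e+7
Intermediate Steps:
c = 4707/15883 ≈ 0.29635
j(A) = 0
(K + c)*(13004 + X) + j(30) = (-3175 + 4707/15883)*(13004 - 22253) + 0 = -50423818/15883*(-9249) + 0 = 466369892682/15883 + 0 = 466369892682/15883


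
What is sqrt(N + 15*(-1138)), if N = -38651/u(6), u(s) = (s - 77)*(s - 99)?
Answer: I*sqrt(744500538183)/6603 ≈ 130.67*I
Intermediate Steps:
u(s) = (-99 + s)*(-77 + s) (u(s) = (-77 + s)*(-99 + s) = (-99 + s)*(-77 + s))
N = -38651/6603 (N = -38651/(7623 + 6**2 - 176*6) = -38651/(7623 + 36 - 1056) = -38651/6603 ≈ -5.8536)
sqrt(N + 15*(-1138)) = sqrt(-38651/6603 + 15*(-1138)) = sqrt(-38651/6603 - 17070) = sqrt(-112751861/6603) = I*sqrt(744500538183)/6603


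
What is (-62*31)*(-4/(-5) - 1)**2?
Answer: -1922/25 ≈ -76.880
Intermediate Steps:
(-62*31)*(-4/(-5) - 1)**2 = -1922*(-4*(-1/5) - 1)**2 = -1922*(4/5 - 1)**2 = -1922*(-1/5)**2 = -1922*1/25 = -1922/25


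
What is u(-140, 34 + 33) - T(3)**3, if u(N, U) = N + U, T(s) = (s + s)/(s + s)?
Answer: -74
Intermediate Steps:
T(s) = 1 (T(s) = (2*s)/((2*s)) = (2*s)*(1/(2*s)) = 1)
u(-140, 34 + 33) - T(3)**3 = (-140 + (34 + 33)) - 1*1**3 = (-140 + 67) - 1*1 = -73 - 1 = -74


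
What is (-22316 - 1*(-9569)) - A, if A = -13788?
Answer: 1041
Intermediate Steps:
(-22316 - 1*(-9569)) - A = (-22316 - 1*(-9569)) - 1*(-13788) = (-22316 + 9569) + 13788 = -12747 + 13788 = 1041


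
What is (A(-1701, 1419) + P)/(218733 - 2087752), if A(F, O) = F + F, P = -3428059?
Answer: 3431461/1869019 ≈ 1.8360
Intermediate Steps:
A(F, O) = 2*F
(A(-1701, 1419) + P)/(218733 - 2087752) = (2*(-1701) - 3428059)/(218733 - 2087752) = (-3402 - 3428059)/(-1869019) = -3431461*(-1/1869019) = 3431461/1869019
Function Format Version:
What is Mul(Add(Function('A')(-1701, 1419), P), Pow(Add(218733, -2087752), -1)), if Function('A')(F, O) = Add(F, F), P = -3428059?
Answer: Rational(3431461, 1869019) ≈ 1.8360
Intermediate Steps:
Function('A')(F, O) = Mul(2, F)
Mul(Add(Function('A')(-1701, 1419), P), Pow(Add(218733, -2087752), -1)) = Mul(Add(Mul(2, -1701), -3428059), Pow(Add(218733, -2087752), -1)) = Mul(Add(-3402, -3428059), Pow(-1869019, -1)) = Mul(-3431461, Rational(-1, 1869019)) = Rational(3431461, 1869019)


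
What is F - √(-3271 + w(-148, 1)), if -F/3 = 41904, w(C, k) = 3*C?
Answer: -125712 - I*√3715 ≈ -1.2571e+5 - 60.951*I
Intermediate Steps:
F = -125712 (F = -3*41904 = -125712)
F - √(-3271 + w(-148, 1)) = -125712 - √(-3271 + 3*(-148)) = -125712 - √(-3271 - 444) = -125712 - √(-3715) = -125712 - I*√3715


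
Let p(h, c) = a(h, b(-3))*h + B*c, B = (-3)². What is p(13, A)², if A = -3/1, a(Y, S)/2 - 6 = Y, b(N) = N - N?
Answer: 218089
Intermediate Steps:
b(N) = 0
a(Y, S) = 12 + 2*Y
B = 9
A = -3 (A = -3*1 = -3)
p(h, c) = 9*c + h*(12 + 2*h) (p(h, c) = (12 + 2*h)*h + 9*c = h*(12 + 2*h) + 9*c = 9*c + h*(12 + 2*h))
p(13, A)² = (9*(-3) + 2*13*(6 + 13))² = (-27 + 2*13*19)² = (-27 + 494)² = 467² = 218089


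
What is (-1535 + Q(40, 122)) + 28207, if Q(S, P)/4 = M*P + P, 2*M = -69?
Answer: 10324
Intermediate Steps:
M = -69/2 (M = (½)*(-69) = -69/2 ≈ -34.500)
Q(S, P) = -134*P (Q(S, P) = 4*(-69*P/2 + P) = 4*(-67*P/2) = -134*P)
(-1535 + Q(40, 122)) + 28207 = (-1535 - 134*122) + 28207 = (-1535 - 16348) + 28207 = -17883 + 28207 = 10324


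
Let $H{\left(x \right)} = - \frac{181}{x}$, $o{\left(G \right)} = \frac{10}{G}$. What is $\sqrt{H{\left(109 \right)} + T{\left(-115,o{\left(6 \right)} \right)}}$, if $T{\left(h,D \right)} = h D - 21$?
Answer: $\frac{i \sqrt{22917795}}{327} \approx 14.64 i$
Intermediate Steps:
$T{\left(h,D \right)} = -21 + D h$ ($T{\left(h,D \right)} = D h - 21 = -21 + D h$)
$\sqrt{H{\left(109 \right)} + T{\left(-115,o{\left(6 \right)} \right)}} = \sqrt{- \frac{181}{109} + \left(-21 + \frac{10}{6} \left(-115\right)\right)} = \sqrt{\left(-181\right) \frac{1}{109} + \left(-21 + 10 \cdot \frac{1}{6} \left(-115\right)\right)} = \sqrt{- \frac{181}{109} + \left(-21 + \frac{5}{3} \left(-115\right)\right)} = \sqrt{- \frac{181}{109} - \frac{638}{3}} = \sqrt{- \frac{70085}{327}} = \frac{i \sqrt{22917795}}{327}$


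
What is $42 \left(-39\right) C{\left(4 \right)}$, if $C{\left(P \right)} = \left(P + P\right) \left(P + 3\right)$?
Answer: $-91728$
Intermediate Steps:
$C{\left(P \right)} = 2 P \left(3 + P\right)$
$42 \left(-39\right) C{\left(4 \right)} = 42 \left(-39\right) 2 \cdot 4 \left(3 + 4\right) = - 1638 \cdot 2 \cdot 4 \cdot 7 = \left(-1638\right) 56 = -91728$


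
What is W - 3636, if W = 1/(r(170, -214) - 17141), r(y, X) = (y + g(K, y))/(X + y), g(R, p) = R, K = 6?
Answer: -62339221/17145 ≈ -3636.0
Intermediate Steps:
r(y, X) = (6 + y)/(X + y) (r(y, X) = (y + 6)/(X + y) = (6 + y)/(X + y))
W = -1/17145 (W = 1/((6 + 170)/(-214 + 170) - 17141) = 1/(176/(-44) - 17141) = 1/(-1/44*176 - 17141) = 1/(-4 - 17141) = 1/(-17145) = -1/17145 ≈ -5.8326e-5)
W - 3636 = -1/17145 - 3636 = -62339221/17145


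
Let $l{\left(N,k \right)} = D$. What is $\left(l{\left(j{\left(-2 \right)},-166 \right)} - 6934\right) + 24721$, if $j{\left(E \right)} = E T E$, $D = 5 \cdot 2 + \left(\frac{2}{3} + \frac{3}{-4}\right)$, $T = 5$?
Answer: $\frac{213563}{12} \approx 17797.0$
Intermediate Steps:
$D = \frac{119}{12}$ ($D = 10 + \left(2 \cdot \frac{1}{3} + 3 \left(- \frac{1}{4}\right)\right) = 10 + \left(\frac{2}{3} - \frac{3}{4}\right) = 10 - \frac{1}{12} = \frac{119}{12} \approx 9.9167$)
$j{\left(E \right)} = 5 E^{2}$ ($j{\left(E \right)} = E 5 E = 5 E E = 5 E^{2}$)
$l{\left(N,k \right)} = \frac{119}{12}$
$\left(l{\left(j{\left(-2 \right)},-166 \right)} - 6934\right) + 24721 = \left(\frac{119}{12} - 6934\right) + 24721 = - \frac{83089}{12} + 24721 = \frac{213563}{12}$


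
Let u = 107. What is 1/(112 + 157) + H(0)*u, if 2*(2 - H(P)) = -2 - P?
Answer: 86350/269 ≈ 321.00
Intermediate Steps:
H(P) = 3 + P/2 (H(P) = 2 - (-2 - P)/2 = 2 + (1 + P/2) = 3 + P/2)
1/(112 + 157) + H(0)*u = 1/(112 + 157) + (3 + (1/2)*0)*107 = 1/269 + (3 + 0)*107 = 1/269 + 3*107 = 1/269 + 321 = 86350/269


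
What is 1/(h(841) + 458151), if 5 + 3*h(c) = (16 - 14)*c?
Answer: 1/458710 ≈ 2.1800e-6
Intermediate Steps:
h(c) = -5/3 + 2*c/3 (h(c) = -5/3 + ((16 - 14)*c)/3 = -5/3 + (2*c)/3 = -5/3 + 2*c/3)
1/(h(841) + 458151) = 1/((-5/3 + (2/3)*841) + 458151) = 1/((-5/3 + 1682/3) + 458151) = 1/(559 + 458151) = 1/458710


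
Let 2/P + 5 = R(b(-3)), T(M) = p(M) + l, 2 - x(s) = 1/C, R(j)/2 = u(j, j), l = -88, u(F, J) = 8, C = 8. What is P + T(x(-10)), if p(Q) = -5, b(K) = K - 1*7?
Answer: -1021/11 ≈ -92.818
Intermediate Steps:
b(K) = -7 + K (b(K) = K - 7 = -7 + K)
R(j) = 16 (R(j) = 2*8 = 16)
x(s) = 15/8 (x(s) = 2 - 1/8 = 15/8)
T(M) = -93 (T(M) = -5 - 88 = -93)
P = 2/11 (P = 2/(-5 + 16) = 2/11 ≈ 0.18182)
P + T(x(-10)) = 2/11 - 93 = -1021/11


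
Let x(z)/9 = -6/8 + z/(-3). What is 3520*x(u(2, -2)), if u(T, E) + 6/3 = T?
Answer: -23760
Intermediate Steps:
u(T, E) = -2 + T
x(z) = -27/4 - 3*z (x(z) = 9*(-6/8 + z/(-3)) = 9*(-6*1/8 + z*(-1/3)) = 9*(-3/4 - z/3) = -27/4 - 3*z)
3520*x(u(2, -2)) = 3520*(-27/4 - 3*(-2 + 2)) = 3520*(-27/4 - 3*0) = 3520*(-27/4 + 0) = 3520*(-27/4) = -23760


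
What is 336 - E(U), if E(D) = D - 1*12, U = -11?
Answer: 359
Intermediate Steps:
E(D) = -12 + D (E(D) = D - 12 = -12 + D)
336 - E(U) = 336 - (-12 - 11) = 336 - 1*(-23) = 336 + 23 = 359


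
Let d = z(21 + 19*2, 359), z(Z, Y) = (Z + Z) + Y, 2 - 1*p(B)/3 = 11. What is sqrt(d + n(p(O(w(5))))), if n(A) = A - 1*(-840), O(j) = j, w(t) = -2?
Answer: sqrt(1290) ≈ 35.917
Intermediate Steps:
p(B) = -27 (p(B) = 6 - 3*11 = 6 - 33 = -27)
n(A) = 840 + A (n(A) = A + 840 = 840 + A)
z(Z, Y) = Y + 2*Z (z(Z, Y) = 2*Z + Y = Y + 2*Z)
d = 477 (d = 359 + 2*(21 + 19*2) = 359 + 2*(21 + 38) = 359 + 2*59 = 359 + 118 = 477)
sqrt(d + n(p(O(w(5))))) = sqrt(477 + (840 - 27)) = sqrt(477 + 813) = sqrt(1290)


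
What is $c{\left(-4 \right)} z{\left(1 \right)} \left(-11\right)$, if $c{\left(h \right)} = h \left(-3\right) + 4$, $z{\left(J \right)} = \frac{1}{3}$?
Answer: $- \frac{176}{3} \approx -58.667$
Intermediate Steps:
$z{\left(J \right)} = \frac{1}{3}$
$c{\left(h \right)} = 4 - 3 h$ ($c{\left(h \right)} = - 3 h + 4 = 4 - 3 h$)
$c{\left(-4 \right)} z{\left(1 \right)} \left(-11\right) = \left(4 - -12\right) \frac{1}{3} \left(-11\right) = \left(4 + 12\right) \frac{1}{3} \left(-11\right) = 16 \cdot \frac{1}{3} \left(-11\right) = \frac{16}{3} \left(-11\right) = - \frac{176}{3}$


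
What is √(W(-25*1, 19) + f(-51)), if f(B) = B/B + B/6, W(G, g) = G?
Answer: I*√130/2 ≈ 5.7009*I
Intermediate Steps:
f(B) = 1 + B/6 (f(B) = 1 + B*(⅙) = 1 + B/6)
√(W(-25*1, 19) + f(-51)) = √(-25*1 + (1 + (⅙)*(-51))) = √(-25 + (1 - 17/2)) = √(-25 - 15/2) = √(-65/2) = I*√130/2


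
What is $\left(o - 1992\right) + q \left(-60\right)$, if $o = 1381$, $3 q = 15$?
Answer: $-911$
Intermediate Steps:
$q = 5$ ($q = \frac{1}{3} \cdot 15 = 5$)
$\left(o - 1992\right) + q \left(-60\right) = \left(1381 - 1992\right) + 5 \left(-60\right) = -611 - 300 = -911$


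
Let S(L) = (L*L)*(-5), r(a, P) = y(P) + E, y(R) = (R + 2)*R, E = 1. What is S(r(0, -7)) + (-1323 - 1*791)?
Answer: -8594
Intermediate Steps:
y(R) = R*(2 + R) (y(R) = (2 + R)*R = R*(2 + R))
r(a, P) = 1 + P*(2 + P) (r(a, P) = P*(2 + P) + 1 = 1 + P*(2 + P))
S(L) = -5*L**2 (S(L) = L**2*(-5) = -5*L**2)
S(r(0, -7)) + (-1323 - 1*791) = -5*(1 - 7*(2 - 7))**2 + (-1323 - 1*791) = -5*(1 - 7*(-5))**2 + (-1323 - 791) = -5*(1 + 35)**2 - 2114 = -5*36**2 - 2114 = -5*1296 - 2114 = -6480 - 2114 = -8594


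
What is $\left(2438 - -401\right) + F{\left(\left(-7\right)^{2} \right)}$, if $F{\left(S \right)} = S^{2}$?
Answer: $5240$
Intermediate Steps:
$\left(2438 - -401\right) + F{\left(\left(-7\right)^{2} \right)} = \left(2438 - -401\right) + \left(\left(-7\right)^{2}\right)^{2} = \left(2438 + 401\right) + 49^{2} = 2839 + 2401 = 5240$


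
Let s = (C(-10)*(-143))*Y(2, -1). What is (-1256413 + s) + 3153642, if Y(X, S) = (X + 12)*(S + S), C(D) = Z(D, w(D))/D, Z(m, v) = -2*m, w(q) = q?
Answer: 1889221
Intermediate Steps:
C(D) = -2 (C(D) = (-2*D)/D = -2)
Y(X, S) = 2*S*(12 + X) (Y(X, S) = (12 + X)*(2*S) = 2*S*(12 + X))
s = -8008 (s = (-2*(-143))*(2*(-1)*(12 + 2)) = 286*(2*(-1)*14) = 286*(-28) = -8008)
(-1256413 + s) + 3153642 = (-1256413 - 8008) + 3153642 = -1264421 + 3153642 = 1889221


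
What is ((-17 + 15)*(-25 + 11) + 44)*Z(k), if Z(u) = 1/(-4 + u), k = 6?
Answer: 36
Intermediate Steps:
((-17 + 15)*(-25 + 11) + 44)*Z(k) = ((-17 + 15)*(-25 + 11) + 44)/(-4 + 6) = (-2*(-14) + 44)/2 = (28 + 44)*(1/2) = 72*(1/2) = 36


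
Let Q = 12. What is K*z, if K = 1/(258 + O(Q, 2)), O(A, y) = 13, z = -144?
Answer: -144/271 ≈ -0.53137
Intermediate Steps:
K = 1/271 (K = 1/(258 + 13) = 1/271 ≈ 0.0036900)
K*z = (1/271)*(-144) = -144/271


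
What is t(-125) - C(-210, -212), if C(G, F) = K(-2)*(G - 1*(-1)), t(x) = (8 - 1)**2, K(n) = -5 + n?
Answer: -1414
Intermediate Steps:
t(x) = 49 (t(x) = 7**2 = 49)
C(G, F) = -7 - 7*G (C(G, F) = (-5 - 2)*(G - 1*(-1)) = -7*(G + 1) = -7*(1 + G) = -7 - 7*G)
t(-125) - C(-210, -212) = 49 - (-7 - 7*(-210)) = 49 - (-7 + 1470) = 49 - 1*1463 = 49 - 1463 = -1414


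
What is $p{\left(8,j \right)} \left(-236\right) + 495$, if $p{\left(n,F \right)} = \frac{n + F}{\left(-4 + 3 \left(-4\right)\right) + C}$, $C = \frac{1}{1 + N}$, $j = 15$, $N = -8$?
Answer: $\frac{93931}{113} \approx 831.25$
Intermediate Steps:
$C = - \frac{1}{7}$ ($C = \frac{1}{1 - 8} = \frac{1}{-7} = - \frac{1}{7} \approx -0.14286$)
$p{\left(n,F \right)} = - \frac{7 F}{113} - \frac{7 n}{113}$ ($p{\left(n,F \right)} = \frac{n + F}{\left(-4 + 3 \left(-4\right)\right) - \frac{1}{7}} = \frac{F + n}{\left(-4 - 12\right) - \frac{1}{7}} = \frac{F + n}{-16 - \frac{1}{7}} = \frac{F + n}{- \frac{113}{7}} = \left(F + n\right) \left(- \frac{7}{113}\right) = - \frac{7 F}{113} - \frac{7 n}{113}$)
$p{\left(8,j \right)} \left(-236\right) + 495 = \left(\left(- \frac{7}{113}\right) 15 - \frac{56}{113}\right) \left(-236\right) + 495 = \left(- \frac{105}{113} - \frac{56}{113}\right) \left(-236\right) + 495 = \left(- \frac{161}{113}\right) \left(-236\right) + 495 = \frac{37996}{113} + 495 = \frac{93931}{113}$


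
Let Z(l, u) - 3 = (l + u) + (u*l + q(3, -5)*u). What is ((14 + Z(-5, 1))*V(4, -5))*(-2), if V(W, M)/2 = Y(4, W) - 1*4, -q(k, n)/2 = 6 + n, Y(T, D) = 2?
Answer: 48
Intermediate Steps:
q(k, n) = -12 - 2*n (q(k, n) = -2*(6 + n) = -12 - 2*n)
V(W, M) = -4 (V(W, M) = 2*(2 - 1*4) = 2*(2 - 4) = 2*(-2) = -4)
Z(l, u) = 3 + l - u + l*u (Z(l, u) = 3 + ((l + u) + (u*l + (-12 - 2*(-5))*u)) = 3 + ((l + u) + (l*u + (-12 + 10)*u)) = 3 + ((l + u) + (l*u - 2*u)) = 3 + ((l + u) + (-2*u + l*u)) = 3 + (l - u + l*u) = 3 + l - u + l*u)
((14 + Z(-5, 1))*V(4, -5))*(-2) = ((14 + (3 - 5 - 1*1 - 5*1))*(-4))*(-2) = ((14 + (3 - 5 - 1 - 5))*(-4))*(-2) = ((14 - 8)*(-4))*(-2) = (6*(-4))*(-2) = -24*(-2) = 48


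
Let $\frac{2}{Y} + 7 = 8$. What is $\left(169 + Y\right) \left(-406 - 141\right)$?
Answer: $-93537$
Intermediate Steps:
$Y = 2$ ($Y = \frac{2}{-7 + 8} = \frac{2}{1} = 2 \cdot 1 = 2$)
$\left(169 + Y\right) \left(-406 - 141\right) = \left(169 + 2\right) \left(-406 - 141\right) = 171 \left(-547\right) = -93537$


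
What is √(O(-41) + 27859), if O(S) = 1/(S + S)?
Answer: √187323834/82 ≈ 166.91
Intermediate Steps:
O(S) = 1/(2*S)
√(O(-41) + 27859) = √((½)/(-41) + 27859) = √((½)*(-1/41) + 27859) = √(-1/82 + 27859) = √(2284437/82) = √187323834/82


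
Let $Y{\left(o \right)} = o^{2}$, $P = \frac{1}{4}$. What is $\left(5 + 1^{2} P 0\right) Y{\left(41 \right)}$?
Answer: $8405$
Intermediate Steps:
$P = \frac{1}{4} \approx 0.25$
$\left(5 + 1^{2} P 0\right) Y{\left(41 \right)} = \left(5 + 1^{2} \cdot \frac{1}{4} \cdot 0\right) 41^{2} = \left(5 + 1 \cdot 0\right) 1681 = \left(5 + 0\right) 1681 = 5 \cdot 1681 = 8405$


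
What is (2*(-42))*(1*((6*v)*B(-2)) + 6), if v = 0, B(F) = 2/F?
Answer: -504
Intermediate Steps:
(2*(-42))*(1*((6*v)*B(-2)) + 6) = (2*(-42))*(1*((6*0)*(2/(-2))) + 6) = -84*(1*(0*(2*(-1/2))) + 6) = -84*(1*(0*(-1)) + 6) = -84*(1*0 + 6) = -84*(0 + 6) = -84*6 = -504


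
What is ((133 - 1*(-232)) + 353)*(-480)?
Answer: -344640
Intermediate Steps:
((133 - 1*(-232)) + 353)*(-480) = ((133 + 232) + 353)*(-480) = (365 + 353)*(-480) = 718*(-480) = -344640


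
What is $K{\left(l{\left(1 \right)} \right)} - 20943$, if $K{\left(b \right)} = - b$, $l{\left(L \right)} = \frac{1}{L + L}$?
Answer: $- \frac{41887}{2} \approx -20944.0$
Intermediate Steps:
$l{\left(L \right)} = \frac{1}{2 L}$
$K{\left(l{\left(1 \right)} \right)} - 20943 = - \frac{1}{2 \cdot 1} - 20943 = - \frac{1}{2} - 20943 = - \frac{41887}{2}$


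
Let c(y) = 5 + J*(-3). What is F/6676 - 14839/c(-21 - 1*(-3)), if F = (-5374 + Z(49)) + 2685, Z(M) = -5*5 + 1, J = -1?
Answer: -24771717/13352 ≈ -1855.3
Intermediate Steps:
Z(M) = -24 (Z(M) = -25 + 1 = -24)
F = -2713 (F = (-5374 - 24) + 2685 = -5398 + 2685 = -2713)
c(y) = 8 (c(y) = 5 - 1*(-3) = 5 + 3 = 8)
F/6676 - 14839/c(-21 - 1*(-3)) = -2713/6676 - 14839/8 = -24771717/13352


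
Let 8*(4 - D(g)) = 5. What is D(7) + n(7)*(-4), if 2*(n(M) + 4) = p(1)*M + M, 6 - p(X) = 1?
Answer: -517/8 ≈ -64.625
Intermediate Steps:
p(X) = 5 (p(X) = 6 - 1*1 = 6 - 1 = 5)
D(g) = 27/8 (D(g) = 4 - ⅛*5 = 4 - 5/8 = 27/8)
n(M) = -4 + 3*M (n(M) = -4 + (5*M + M)/2 = -4 + (6*M)/2 = -4 + 3*M)
D(7) + n(7)*(-4) = 27/8 + (-4 + 3*7)*(-4) = 27/8 + (-4 + 21)*(-4) = 27/8 + 17*(-4) = 27/8 - 68 = -517/8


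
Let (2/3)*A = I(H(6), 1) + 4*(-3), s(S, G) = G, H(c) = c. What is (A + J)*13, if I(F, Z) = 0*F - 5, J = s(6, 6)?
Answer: -507/2 ≈ -253.50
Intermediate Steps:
J = 6
I(F, Z) = -5 (I(F, Z) = 0 - 5 = -5)
A = -51/2 (A = 3*(-5 + 4*(-3))/2 = 3*(-5 - 12)/2 = (3/2)*(-17) = -51/2 ≈ -25.500)
(A + J)*13 = (-51/2 + 6)*13 = -39/2*13 = -507/2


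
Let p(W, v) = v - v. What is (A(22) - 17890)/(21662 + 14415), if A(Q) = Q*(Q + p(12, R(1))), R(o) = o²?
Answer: -17406/36077 ≈ -0.48247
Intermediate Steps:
p(W, v) = 0
A(Q) = Q² (A(Q) = Q*(Q + 0) = Q*Q = Q²)
(A(22) - 17890)/(21662 + 14415) = (22² - 17890)/(21662 + 14415) = (484 - 17890)/36077 = -17406*1/36077 = -17406/36077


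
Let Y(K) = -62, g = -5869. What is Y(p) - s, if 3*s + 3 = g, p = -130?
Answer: 5686/3 ≈ 1895.3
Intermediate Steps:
p = -130 (p = -26*5 = -130)
s = -5872/3 (s = -1 + (⅓)*(-5869) = -1 - 5869/3 = -5872/3 ≈ -1957.3)
Y(p) - s = -62 - 1*(-5872/3) = -62 + 5872/3 = 5686/3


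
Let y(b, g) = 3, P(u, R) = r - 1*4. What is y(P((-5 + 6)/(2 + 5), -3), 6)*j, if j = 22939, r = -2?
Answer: 68817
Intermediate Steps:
P(u, R) = -6 (P(u, R) = -2 - 1*4 = -2 - 4 = -6)
y(P((-5 + 6)/(2 + 5), -3), 6)*j = 3*22939 = 68817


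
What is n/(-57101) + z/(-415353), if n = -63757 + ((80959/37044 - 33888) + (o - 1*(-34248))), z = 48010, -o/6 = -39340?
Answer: -919310016754681/292858400771244 ≈ -3.1391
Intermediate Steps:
o = 236040 (o = -6*(-39340) = 236040)
n = 6395468251/37044 (n = -63757 + ((80959/37044 - 33888) + (236040 - 1*(-34248))) = -63757 + ((80959*(1/37044) - 33888) + (236040 + 34248)) = -63757 + ((80959/37044 - 33888) + 270288) = -63757 + (-1255266113/37044 + 270288) = -63757 + 8757282559/37044 = 6395468251/37044 ≈ 1.7265e+5)
n/(-57101) + z/(-415353) = (6395468251/37044)/(-57101) + 48010/(-415353) = (6395468251/37044)*(-1/57101) + 48010*(-1/415353) = -6395468251/2115249444 - 48010/415353 = -919310016754681/292858400771244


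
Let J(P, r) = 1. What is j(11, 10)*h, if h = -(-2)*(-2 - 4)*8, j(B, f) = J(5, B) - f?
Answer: 864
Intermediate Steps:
j(B, f) = 1 - f
h = -96 (h = -(-2)*(-6)*8 = -2*6*8 = -12*8 = -96)
j(11, 10)*h = (1 - 1*10)*(-96) = (1 - 10)*(-96) = -9*(-96) = 864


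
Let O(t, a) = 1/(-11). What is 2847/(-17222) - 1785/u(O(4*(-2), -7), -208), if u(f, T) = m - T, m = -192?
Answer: -15393411/137776 ≈ -111.73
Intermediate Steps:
O(t, a) = -1/11
u(f, T) = -192 - T
2847/(-17222) - 1785/u(O(4*(-2), -7), -208) = 2847/(-17222) - 1785/(-192 - 1*(-208)) = 2847*(-1/17222) - 1785/(-192 + 208) = -2847/17222 - 1785/16 = -15393411/137776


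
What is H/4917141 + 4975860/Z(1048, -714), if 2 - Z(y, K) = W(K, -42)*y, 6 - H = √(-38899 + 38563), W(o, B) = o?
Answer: 4077834950984/613228127439 - 4*I*√21/4917141 ≈ 6.6498 - 3.7278e-6*I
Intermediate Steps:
H = 6 - 4*I*√21 (H = 6 - √(-38899 + 38563) = 6 - √(-336) = 6 - 4*I*√21 ≈ 6.0 - 18.33*I)
Z(y, K) = 2 - K*y
H/4917141 + 4975860/Z(1048, -714) = (6 - 4*I*√21)/4917141 + 4975860/(2 - 1*(-714)*1048) = (6 - 4*I*√21)*(1/4917141) + 4975860/(2 + 748272) = (2/1639047 - 4*I*√21/4917141) + 4975860/748274 = (2/1639047 - 4*I*√21/4917141) + 4975860*(1/748274) = (2/1639047 - 4*I*√21/4917141) + 2487930/374137 = 4077834950984/613228127439 - 4*I*√21/4917141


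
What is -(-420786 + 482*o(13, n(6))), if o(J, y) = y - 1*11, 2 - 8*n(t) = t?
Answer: 426329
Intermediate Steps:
n(t) = ¼ - t/8
o(J, y) = -11 + y (o(J, y) = y - 11 = -11 + y)
-(-420786 + 482*o(13, n(6))) = -(-426088 + 482*(¼ - ⅛*6)) = -(-426088 + 482*(¼ - ¾)) = -482/(1/((-11 - ½) - 873)) = -482/(1/(-23/2 - 873)) = -482/(1/(-1769/2)) = -482/(-2/1769) = -482*(-1769/2) = 426329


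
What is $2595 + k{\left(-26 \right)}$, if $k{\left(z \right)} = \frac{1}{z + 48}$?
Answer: $\frac{57091}{22} \approx 2595.0$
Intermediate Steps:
$k{\left(z \right)} = \frac{1}{48 + z}$
$2595 + k{\left(-26 \right)} = 2595 + \frac{1}{48 - 26} = 2595 + \frac{1}{22} = \frac{57091}{22}$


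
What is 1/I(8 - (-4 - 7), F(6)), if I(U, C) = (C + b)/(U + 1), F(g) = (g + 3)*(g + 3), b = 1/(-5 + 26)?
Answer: 210/851 ≈ 0.24677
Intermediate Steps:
b = 1/21 ≈ 0.047619
F(g) = (3 + g)² (F(g) = (3 + g)*(3 + g) = (3 + g)²)
I(U, C) = (1/21 + C)/(1 + U) (I(U, C) = (C + 1/21)/(U + 1) = (1/21 + C)/(1 + U))
1/I(8 - (-4 - 7), F(6)) = 1/((1/21 + (3 + 6)²)/(1 + (8 - (-4 - 7)))) = 1/((1/21 + 9²)/(1 + (8 - 1*(-11)))) = 1/((1/21 + 81)/(1 + (8 + 11))) = 1/((1702/21)/(1 + 19)) = 1/((1702/21)/20) = 1/((1/20)*(1702/21)) = 1/(851/210) = 210/851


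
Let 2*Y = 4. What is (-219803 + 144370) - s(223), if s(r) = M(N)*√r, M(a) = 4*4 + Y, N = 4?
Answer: -75433 - 18*√223 ≈ -75702.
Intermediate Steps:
Y = 2 (Y = (½)*4 = 2)
M(a) = 18 (M(a) = 4*4 + 2 = 16 + 2 = 18)
s(r) = 18*√r
(-219803 + 144370) - s(223) = (-219803 + 144370) - 18*√223 = -75433 - 18*√223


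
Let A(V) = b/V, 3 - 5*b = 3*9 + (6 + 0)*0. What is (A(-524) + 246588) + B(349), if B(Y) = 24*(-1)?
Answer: 161499426/655 ≈ 2.4656e+5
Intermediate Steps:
B(Y) = -24
b = -24/5 (b = ⅗ - (3*9 + (6 + 0)*0)/5 = ⅗ - (27 + 6*0)/5 = ⅗ - (27 + 0)/5 = ⅗ - ⅕*27 = ⅗ - 27/5 = -24/5 ≈ -4.8000)
A(V) = -24/(5*V)
(A(-524) + 246588) + B(349) = (-24/5/(-524) + 246588) - 24 = (-24/5*(-1/524) + 246588) - 24 = (6/655 + 246588) - 24 = 161515146/655 - 24 = 161499426/655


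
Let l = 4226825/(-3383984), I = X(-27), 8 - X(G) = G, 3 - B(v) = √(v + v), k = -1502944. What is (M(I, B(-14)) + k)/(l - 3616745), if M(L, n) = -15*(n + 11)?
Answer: 5086649085536/12239011438905 - 6767968*I*√7/815934095927 ≈ 0.41561 - 2.1946e-5*I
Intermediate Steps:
B(v) = 3 - √2*√v (B(v) = 3 - √(v + v) = 3 - √(2*v) = 3 - √2*√v)
X(G) = 8 - G
I = 35 (I = 8 - 1*(-27) = 8 + 27 = 35)
M(L, n) = -165 - 15*n (M(L, n) = -15*(11 + n) = -165 - 15*n)
l = -4226825/3383984 (l = 4226825*(-1/3383984) = -4226825/3383984 ≈ -1.2491)
(M(I, B(-14)) + k)/(l - 3616745) = ((-165 - 15*(3 - √2*√(-14))) - 1502944)/(-4226825/3383984 - 3616745) = ((-165 - 15*(3 - √2*I*√14)) - 1502944)/(-12239011438905/3383984) = ((-165 - 15*(3 - 2*I*√7)) - 1502944)*(-3383984/12239011438905) = ((-165 + (-45 + 30*I*√7)) - 1502944)*(-3383984/12239011438905) = ((-210 + 30*I*√7) - 1502944)*(-3383984/12239011438905) = (-1503154 + 30*I*√7)*(-3383984/12239011438905) = 5086649085536/12239011438905 - 6767968*I*√7/815934095927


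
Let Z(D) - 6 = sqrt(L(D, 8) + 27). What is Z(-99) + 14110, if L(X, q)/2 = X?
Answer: 14116 + 3*I*sqrt(19) ≈ 14116.0 + 13.077*I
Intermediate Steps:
L(X, q) = 2*X
Z(D) = 6 + sqrt(27 + 2*D) (Z(D) = 6 + sqrt(2*D + 27) = 6 + sqrt(27 + 2*D))
Z(-99) + 14110 = (6 + sqrt(27 + 2*(-99))) + 14110 = (6 + sqrt(27 - 198)) + 14110 = (6 + sqrt(-171)) + 14110 = (6 + 3*I*sqrt(19)) + 14110 = 14116 + 3*I*sqrt(19)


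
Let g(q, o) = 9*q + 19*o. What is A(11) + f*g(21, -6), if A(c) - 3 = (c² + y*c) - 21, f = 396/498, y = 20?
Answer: 31759/83 ≈ 382.64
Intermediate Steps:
f = 66/83 (f = 396*(1/498) = 66/83 ≈ 0.79518)
A(c) = -18 + c² + 20*c (A(c) = 3 + ((c² + 20*c) - 21) = 3 + (-21 + c² + 20*c) = -18 + c² + 20*c)
A(11) + f*g(21, -6) = (-18 + 11² + 20*11) + 66*(9*21 + 19*(-6))/83 = (-18 + 121 + 220) + 66*(189 - 114)/83 = 323 + (66/83)*75 = 323 + 4950/83 = 31759/83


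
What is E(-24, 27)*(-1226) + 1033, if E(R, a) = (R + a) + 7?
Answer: -11227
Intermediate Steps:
E(R, a) = 7 + R + a
E(-24, 27)*(-1226) + 1033 = (7 - 24 + 27)*(-1226) + 1033 = 10*(-1226) + 1033 = -12260 + 1033 = -11227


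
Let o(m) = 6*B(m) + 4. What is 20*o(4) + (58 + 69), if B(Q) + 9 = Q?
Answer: -393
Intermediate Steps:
B(Q) = -9 + Q
o(m) = -50 + 6*m (o(m) = 6*(-9 + m) + 4 = (-54 + 6*m) + 4 = -50 + 6*m)
20*o(4) + (58 + 69) = 20*(-50 + 6*4) + (58 + 69) = 20*(-50 + 24) + 127 = 20*(-26) + 127 = -520 + 127 = -393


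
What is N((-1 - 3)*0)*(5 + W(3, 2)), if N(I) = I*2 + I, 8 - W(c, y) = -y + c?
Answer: 0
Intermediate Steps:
W(c, y) = 8 + y - c (W(c, y) = 8 - (-y + c) = 8 - (c - y) = 8 + (y - c) = 8 + y - c)
N(I) = 3*I (N(I) = 2*I + I = 3*I)
N((-1 - 3)*0)*(5 + W(3, 2)) = (3*((-1 - 3)*0))*(5 + (8 + 2 - 1*3)) = (3*(-4*0))*(5 + (8 + 2 - 3)) = (3*0)*(5 + 7) = 0*12 = 0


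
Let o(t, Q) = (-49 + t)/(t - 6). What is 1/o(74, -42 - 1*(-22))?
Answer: 68/25 ≈ 2.7200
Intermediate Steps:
o(t, Q) = (-49 + t)/(-6 + t)
1/o(74, -42 - 1*(-22)) = 1/((-49 + 74)/(-6 + 74)) = 1/(25/68) = 68/25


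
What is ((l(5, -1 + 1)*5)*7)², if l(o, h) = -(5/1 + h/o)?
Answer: 30625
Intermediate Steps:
l(o, h) = -5 - h/o (l(o, h) = -(5*1 + h/o) = -(5 + h/o) = -5 - h/o)
((l(5, -1 + 1)*5)*7)² = (((-5 - 1*(-1 + 1)/5)*5)*7)² = (((-5 - 1*0*⅕)*5)*7)² = (((-5 + 0)*5)*7)² = (-5*5*7)² = (-25*7)² = (-175)² = 30625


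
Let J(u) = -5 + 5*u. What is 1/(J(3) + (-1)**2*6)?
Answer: 1/16 ≈ 0.062500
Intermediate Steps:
1/(J(3) + (-1)**2*6) = 1/((-5 + 5*3) + (-1)**2*6) = 1/((-5 + 15) + 1*6) = 1/(10 + 6) = 1/16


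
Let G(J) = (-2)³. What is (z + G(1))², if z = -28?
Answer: 1296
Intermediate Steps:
G(J) = -8
(z + G(1))² = (-28 - 8)² = (-36)² = 1296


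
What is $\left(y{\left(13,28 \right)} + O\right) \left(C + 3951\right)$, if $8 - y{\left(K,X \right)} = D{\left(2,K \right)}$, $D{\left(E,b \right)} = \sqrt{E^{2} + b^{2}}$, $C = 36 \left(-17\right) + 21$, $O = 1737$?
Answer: $5863200 - 3360 \sqrt{173} \approx 5.819 \cdot 10^{6}$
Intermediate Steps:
$C = -591$ ($C = -612 + 21 = -591$)
$y{\left(K,X \right)} = 8 - \sqrt{4 + K^{2}}$ ($y{\left(K,X \right)} = 8 - \sqrt{2^{2} + K^{2}} = 8 - \sqrt{4 + K^{2}}$)
$\left(y{\left(13,28 \right)} + O\right) \left(C + 3951\right) = \left(\left(8 - \sqrt{4 + 13^{2}}\right) + 1737\right) \left(-591 + 3951\right) = \left(\left(8 - \sqrt{4 + 169}\right) + 1737\right) 3360 = \left(\left(8 - \sqrt{173}\right) + 1737\right) 3360 = \left(1745 - \sqrt{173}\right) 3360 = 5863200 - 3360 \sqrt{173}$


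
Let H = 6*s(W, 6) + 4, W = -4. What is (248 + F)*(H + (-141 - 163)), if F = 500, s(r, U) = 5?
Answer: -201960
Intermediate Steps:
H = 34 (H = 6*5 + 4 = 30 + 4 = 34)
(248 + F)*(H + (-141 - 163)) = (248 + 500)*(34 + (-141 - 163)) = 748*(34 - 304) = 748*(-270) = -201960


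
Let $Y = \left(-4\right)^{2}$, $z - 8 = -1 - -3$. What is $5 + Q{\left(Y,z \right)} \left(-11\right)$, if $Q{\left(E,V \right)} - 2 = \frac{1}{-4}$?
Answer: $- \frac{57}{4} \approx -14.25$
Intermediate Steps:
$z = 10$ ($z = 8 - -2 = 8 + \left(-1 + 3\right) = 8 + 2 = 10$)
$Y = 16$
$Q{\left(E,V \right)} = \frac{7}{4}$ ($Q{\left(E,V \right)} = 2 + \frac{1}{-4} = 2 - \frac{1}{4} = \frac{7}{4}$)
$5 + Q{\left(Y,z \right)} \left(-11\right) = 5 + \frac{7}{4} \left(-11\right) = 5 - \frac{77}{4} = - \frac{57}{4}$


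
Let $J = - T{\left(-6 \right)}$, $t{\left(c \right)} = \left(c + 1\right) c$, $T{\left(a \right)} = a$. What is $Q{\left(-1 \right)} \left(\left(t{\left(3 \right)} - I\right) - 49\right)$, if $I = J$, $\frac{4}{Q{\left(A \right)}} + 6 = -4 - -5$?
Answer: $\frac{172}{5} \approx 34.4$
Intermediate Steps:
$Q{\left(A \right)} = - \frac{4}{5}$ ($Q{\left(A \right)} = \frac{4}{-6 - -1} = \frac{4}{-6 + \left(-4 + 5\right)} = \frac{4}{-6 + 1} = \frac{4}{-5} = 4 \left(- \frac{1}{5}\right) = - \frac{4}{5}$)
$t{\left(c \right)} = c \left(1 + c\right)$ ($t{\left(c \right)} = \left(1 + c\right) c = c \left(1 + c\right)$)
$J = 6$ ($J = \left(-1\right) \left(-6\right) = 6$)
$I = 6$
$Q{\left(-1 \right)} \left(\left(t{\left(3 \right)} - I\right) - 49\right) = - \frac{4 \left(\left(3 \left(1 + 3\right) - 6\right) - 49\right)}{5} = - \frac{4 \left(\left(3 \cdot 4 - 6\right) - 49\right)}{5} = - \frac{4 \left(\left(12 - 6\right) - 49\right)}{5} = - \frac{4 \left(6 - 49\right)}{5} = \left(- \frac{4}{5}\right) \left(-43\right) = \frac{172}{5}$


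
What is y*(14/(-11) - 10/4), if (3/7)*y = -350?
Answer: 101675/33 ≈ 3081.1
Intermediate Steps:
y = -2450/3 (y = (7/3)*(-350) = -2450/3 ≈ -816.67)
y*(14/(-11) - 10/4) = -2450*(14/(-11) - 10/4)/3 = -2450*(14*(-1/11) - 10*1/4)/3 = -2450*(-14/11 - 5/2)/3 = -2450/3*(-83/22) = 101675/33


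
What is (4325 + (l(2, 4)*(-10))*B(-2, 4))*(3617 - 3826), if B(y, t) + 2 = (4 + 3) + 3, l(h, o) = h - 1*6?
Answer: -970805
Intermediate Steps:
l(h, o) = -6 + h (l(h, o) = h - 6 = -6 + h)
B(y, t) = 8 (B(y, t) = -2 + ((4 + 3) + 3) = -2 + (7 + 3) = -2 + 10 = 8)
(4325 + (l(2, 4)*(-10))*B(-2, 4))*(3617 - 3826) = (4325 + ((-6 + 2)*(-10))*8)*(3617 - 3826) = (4325 - 4*(-10)*8)*(-209) = (4325 + 40*8)*(-209) = (4325 + 320)*(-209) = 4645*(-209) = -970805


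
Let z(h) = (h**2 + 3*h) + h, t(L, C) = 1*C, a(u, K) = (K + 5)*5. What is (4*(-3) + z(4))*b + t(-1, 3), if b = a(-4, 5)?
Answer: 1003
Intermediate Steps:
a(u, K) = 25 + 5*K (a(u, K) = (5 + K)*5 = 25 + 5*K)
t(L, C) = C
b = 50 (b = 25 + 5*5 = 25 + 25 = 50)
z(h) = h**2 + 4*h
(4*(-3) + z(4))*b + t(-1, 3) = (4*(-3) + 4*(4 + 4))*50 + 3 = (-12 + 4*8)*50 + 3 = (-12 + 32)*50 + 3 = 20*50 + 3 = 1000 + 3 = 1003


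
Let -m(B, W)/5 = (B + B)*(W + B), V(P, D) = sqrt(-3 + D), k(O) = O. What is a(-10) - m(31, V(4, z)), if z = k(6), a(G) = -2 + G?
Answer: 9598 + 310*sqrt(3) ≈ 10135.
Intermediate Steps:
z = 6
m(B, W) = -10*B*(B + W) (m(B, W) = -5*(B + B)*(W + B) = -5*2*B*(B + W) = -10*B*(B + W))
a(-10) - m(31, V(4, z)) = (-2 - 10) - (-10)*31*(31 + sqrt(-3 + 6)) = -12 - (-10)*31*(31 + sqrt(3)) = -12 - (-9610 - 310*sqrt(3)) = -12 + (9610 + 310*sqrt(3)) = 9598 + 310*sqrt(3)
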